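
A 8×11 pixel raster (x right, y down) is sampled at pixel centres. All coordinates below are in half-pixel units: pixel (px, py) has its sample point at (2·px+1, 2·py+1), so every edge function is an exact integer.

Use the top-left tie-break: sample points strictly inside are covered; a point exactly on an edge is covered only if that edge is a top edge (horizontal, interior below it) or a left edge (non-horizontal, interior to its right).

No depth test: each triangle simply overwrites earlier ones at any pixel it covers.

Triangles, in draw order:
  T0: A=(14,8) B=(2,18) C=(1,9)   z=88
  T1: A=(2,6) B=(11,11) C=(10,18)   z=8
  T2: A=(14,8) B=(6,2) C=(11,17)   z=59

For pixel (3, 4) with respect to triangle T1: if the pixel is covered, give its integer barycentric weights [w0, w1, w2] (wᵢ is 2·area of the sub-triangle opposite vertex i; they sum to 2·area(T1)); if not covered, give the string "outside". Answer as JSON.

T0:
  2·area = 118
  edge (14, 8)→(2, 18): d=(-12,10) right/bottom  bias=-1
  edge (2, 18)→(1, 9): d=(-1,-9) top-left  bias=+0
  edge (1, 9)→(14, 8): d=(13,-1) top-left  bias=+0
    (0,4)@(1, 9): e=[118,0,0] → X  [on edge]
    (1,4)@(3, 9): e=[98,18,2] → X
    (2,4)@(5, 9): e=[78,36,4] → X
    (3,4)@(7, 9): e=[58,54,6] → X
    (4,4)@(9, 9): e=[38,72,8] → X
    (5,4)@(11, 9): e=[18,90,10] → X
    (6,4)@(13, 9): e=[-2,108,12] → .
    (0,5)@(1, 11): e=[94,-2,26] → .
    (1,5)@(3, 11): e=[74,16,28] → X
    (5,5)@(11, 11): e=[-6,88,36] → .
    (1,6)@(3, 13): e=[50,14,54] → X
    (4,6)@(9, 13): e=[-10,68,60] → .
  covered (16 px):
    . . . . . . . .
    . . . . . . . .
    . . . . . . . .
    . . . . . . . .
    X X X X X X . .
    . X X X X . . .
    . X X X . . . .
    . X X . . . . .
    . X . . . . . .
    . . . . . . . .
    . . . . . . . .
T1:
  2·area = 68
  edge (2, 6)→(11, 11): d=(9,5) right/bottom  bias=-1
  edge (11, 11)→(10, 18): d=(-1,7) right/bottom  bias=-1
  edge (10, 18)→(2, 6): d=(-8,-12) top-left  bias=+0
    (1,3)@(3, 7): e=[4,60,4] → X
    (2,3)@(5, 7): e=[-6,46,28] → .
    (1,4)@(3, 9): e=[22,58,-12] → .
    (2,4)@(5, 9): e=[12,44,12] → X
    (3,4)@(7, 9): e=[2,30,36] → X
    (4,4)@(9, 9): e=[-8,16,60] → .
    (2,5)@(5, 11): e=[30,42,-4] → .
    (3,5)@(7, 11): e=[20,28,20] → X
    (4,5)@(9, 11): e=[10,14,44] → X
    (5,5)@(11, 11): e=[0,0,68] → .  [on edge]
    (3,6)@(7, 13): e=[38,26,4] → X
    (5,6)@(11, 13): e=[18,-2,52] → .
  covered (8 px):
    . . . . . . . .
    . . . . . . . .
    . . . . . . . .
    . X . . . . . .
    . . X X . . . .
    . . . X X . . .
    . . . X X . . .
    . . . . X . . .
    . . . . . . . .
    . . . . . . . .
    . . . . . . . .
T2:
  2·area = 90  (B↔C swapped to make it positive)
  edge (14, 8)→(11, 17): d=(-3,9) right/bottom  bias=-1
  edge (11, 17)→(6, 2): d=(-5,-15) top-left  bias=+0
  edge (6, 2)→(14, 8): d=(8,6) right/bottom  bias=-1
    (3,1)@(7, 3): e=[78,10,2] → X
    (4,1)@(9, 3): e=[60,40,-10] → .
    (3,2)@(7, 5): e=[72,0,18] → X  [on edge]
    (4,2)@(9, 5): e=[54,30,6] → X
    (5,2)@(11, 5): e=[36,60,-6] → .
    (7,2)@(15, 5): e=[0,120,-30] → .  [on edge]
    (3,3)@(7, 7): e=[66,-10,34] → .
    (4,3)@(9, 7): e=[48,20,22] → X
    (5,3)@(11, 7): e=[30,50,10] → X
    (6,3)@(13, 7): e=[12,80,-2] → .
    (4,4)@(9, 9): e=[42,10,38] → X
    (6,4)@(13, 9): e=[6,70,14] → X
    (4,5)@(9, 11): e=[36,0,54] → X  [on edge]
    (6,5)@(13, 11): e=[0,60,30] → .  [on edge]
    (5,8)@(11, 17): e=[0,0,90] → .  [on edge]
  covered (12 px):
    . . . . . . . .
    . . . X . . . .
    . . . X X . . .
    . . . . X X . .
    . . . . X X X .
    . . . . X X . .
    . . . . . X . .
    . . . . . X . .
    . . . . . . . .
    . . . . . . . .
    . . . . . . . .

Result: [30,36,2]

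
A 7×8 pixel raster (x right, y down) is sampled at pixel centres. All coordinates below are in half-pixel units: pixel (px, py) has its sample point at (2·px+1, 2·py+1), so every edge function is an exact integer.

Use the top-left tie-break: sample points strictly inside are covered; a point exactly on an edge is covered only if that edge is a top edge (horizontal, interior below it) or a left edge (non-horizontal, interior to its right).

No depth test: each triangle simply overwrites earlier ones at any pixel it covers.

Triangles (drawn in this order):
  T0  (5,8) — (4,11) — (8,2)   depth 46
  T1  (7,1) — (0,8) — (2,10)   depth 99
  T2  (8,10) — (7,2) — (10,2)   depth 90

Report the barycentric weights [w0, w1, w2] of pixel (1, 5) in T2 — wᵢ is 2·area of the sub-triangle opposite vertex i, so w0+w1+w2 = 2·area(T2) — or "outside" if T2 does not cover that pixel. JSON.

T0:
  2·area = 3  (B↔C swapped to make it positive)
  edge (5, 8)→(8, 2): d=(3,-6) top-left  bias=+0
  edge (8, 2)→(4, 11): d=(-4,9) right/bottom  bias=-1
  edge (4, 11)→(5, 8): d=(1,-3) top-left  bias=+0
  covered (0 px):
    . . . . . . .
    . . . . . . .
    . . . . . . .
    . . . . . . .
    . . . . . . .
    . . . . . . .
    . . . . . . .
    . . . . . . .
T1:
  2·area = 28  (B↔C swapped to make it positive)
  edge (7, 1)→(2, 10): d=(-5,9) right/bottom  bias=-1
  edge (2, 10)→(0, 8): d=(-2,-2) top-left  bias=+0
  edge (0, 8)→(7, 1): d=(7,-7) top-left  bias=+0
    (3,0)@(7, 1): e=[0,28,0] → .  [on edge]
    (2,1)@(5, 3): e=[8,20,0] → X  [on edge]
    (3,1)@(7, 3): e=[-10,24,14] → .
    (1,2)@(3, 5): e=[16,12,0] → X  [on edge]
    (2,2)@(5, 5): e=[-2,16,14] → .
    (0,3)@(1, 7): e=[24,4,0] → X  [on edge]
    (2,3)@(5, 7): e=[-12,12,28] → .
    (0,4)@(1, 9): e=[14,0,14] → X  [on edge]
    (1,4)@(3, 9): e=[-4,4,28] → .
    (0,5)@(1, 11): e=[4,-4,28] → .
    (1,5)@(3, 11): e=[-14,0,42] → .  [on edge]
    (2,6)@(5, 13): e=[-42,0,70] → .  [on edge]
    (3,7)@(7, 15): e=[-70,0,98] → .  [on edge]
  covered (5 px):
    . . . . . . .
    . . X . . . .
    . X . . . . .
    X X . . . . .
    X . . . . . .
    . . . . . . .
    . . . . . . .
    . . . . . . .
T2:
  2·area = 24
  edge (8, 10)→(7, 2): d=(-1,-8) top-left  bias=+0
  edge (7, 2)→(10, 2): d=(3,0) top-left  bias=+0
  edge (10, 2)→(8, 10): d=(-2,8) right/bottom  bias=-1
    (4,1)@(9, 3): e=[15,3,6] → X
    (5,1)@(11, 3): e=[31,3,-10] → .
    (4,2)@(9, 5): e=[13,9,2] → X
    (5,2)@(11, 5): e=[29,9,-14] → .
    (4,3)@(9, 7): e=[11,15,-2] → .
  covered (2 px):
    . . . . . . .
    . . . . X . .
    . . . . X . .
    . . . . . . .
    . . . . . . .
    . . . . . . .
    . . . . . . .
    . . . . . . .

Result: "outside"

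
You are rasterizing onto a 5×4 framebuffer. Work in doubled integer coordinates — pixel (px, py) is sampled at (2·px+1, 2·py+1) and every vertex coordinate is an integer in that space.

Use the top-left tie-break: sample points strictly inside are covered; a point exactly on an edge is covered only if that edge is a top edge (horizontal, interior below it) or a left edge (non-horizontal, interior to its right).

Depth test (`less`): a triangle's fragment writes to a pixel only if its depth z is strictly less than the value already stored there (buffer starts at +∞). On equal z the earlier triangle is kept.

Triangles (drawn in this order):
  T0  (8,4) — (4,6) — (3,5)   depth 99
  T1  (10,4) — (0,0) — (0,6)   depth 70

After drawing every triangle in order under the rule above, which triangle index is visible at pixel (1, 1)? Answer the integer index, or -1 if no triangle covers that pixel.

T0:
  2·area = 6
  edge (8, 4)→(4, 6): d=(-4,2) right/bottom  bias=-1
  edge (4, 6)→(3, 5): d=(-1,-1) top-left  bias=+0
  edge (3, 5)→(8, 4): d=(5,-1) top-left  bias=+0
    (0,1)@(1, 3): e=[18,0,-12] → .  [on edge]
    (1,2)@(3, 5): e=[6,0,0] → X  [on edge]
    (2,2)@(5, 5): e=[2,2,2] → X
    (3,2)@(7, 5): e=[-2,4,4] → .
    (1,3)@(3, 7): e=[-2,-2,10] → .
    (2,3)@(5, 7): e=[-6,0,12] → .  [on edge]
  covered (2 px):
    . . . . .
    . . . . .
    . X X . .
    . . . . .
T1:
  2·area = 60  (B↔C swapped to make it positive)
  edge (10, 4)→(0, 6): d=(-10,2) right/bottom  bias=-1
  edge (0, 6)→(0, 0): d=(0,-6) top-left  bias=+0
  edge (0, 0)→(10, 4): d=(10,4) right/bottom  bias=-1
    (0,0)@(1, 1): e=[48,6,6] → X
    (1,0)@(3, 1): e=[44,18,-2] → .
    (0,1)@(1, 3): e=[28,6,26] → X
    (1,1)@(3, 3): e=[24,18,18] → X
    (2,1)@(5, 3): e=[20,30,10] → X
    (3,1)@(7, 3): e=[16,42,2] → X
    (4,1)@(9, 3): e=[12,54,-6] → .
    (0,2)@(1, 5): e=[8,6,46] → X
    (2,2)@(5, 5): e=[0,30,30] → .  [on edge]
    (3,2)@(7, 5): e=[-4,42,22] → .
    (0,3)@(1, 7): e=[-12,6,66] → .
    (1,3)@(3, 7): e=[-16,18,58] → .
  covered (7 px):
    X . . . .
    X X X X .
    X X . . .
    . . . . .

Z-buffer (winner per pixel, '.' = empty):
  1 . . . .
  1 1 1 1 .
  1 1 0 . .
  . . . . .

Result: 1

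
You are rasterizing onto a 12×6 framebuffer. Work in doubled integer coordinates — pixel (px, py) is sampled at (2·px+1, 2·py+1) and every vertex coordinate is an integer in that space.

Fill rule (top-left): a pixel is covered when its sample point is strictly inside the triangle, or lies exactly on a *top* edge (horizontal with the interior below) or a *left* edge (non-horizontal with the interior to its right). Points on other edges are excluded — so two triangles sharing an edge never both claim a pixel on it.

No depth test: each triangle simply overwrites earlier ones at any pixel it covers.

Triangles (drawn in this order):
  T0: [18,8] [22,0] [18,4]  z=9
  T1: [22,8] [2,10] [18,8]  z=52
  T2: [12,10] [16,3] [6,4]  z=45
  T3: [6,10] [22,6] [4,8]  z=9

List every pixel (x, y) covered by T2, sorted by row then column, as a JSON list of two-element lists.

T0:
  2·area = 16  (B↔C swapped to make it positive)
  edge (18, 8)→(18, 4): d=(0,-4) top-left  bias=+0
  edge (18, 4)→(22, 0): d=(4,-4) top-left  bias=+0
  edge (22, 0)→(18, 8): d=(-4,8) right/bottom  bias=-1
    (10,0)@(21, 1): e=[12,0,4] → #  [on edge]
    (11,0)@(23, 1): e=[20,8,-12] → ·
    (9,1)@(19, 3): e=[4,0,12] → #  [on edge]
    (10,1)@(21, 3): e=[12,8,-4] → ·
    (8,2)@(17, 5): e=[-4,0,20] → ·  [on edge]
    (9,2)@(19, 5): e=[4,8,4] → #
    (10,2)@(21, 5): e=[12,16,-12] → ·
    (7,3)@(15, 7): e=[-12,0,28] → ·  [on edge]
    (9,3)@(19, 7): e=[4,16,-4] → ·
    (6,4)@(13, 9): e=[-20,0,36] → ·  [on edge]
    (5,5)@(11, 11): e=[-28,0,44] → ·  [on edge]
  covered (3 px):
    · · · · · · · · · · # ·
    · · · · · · · · · # · ·
    · · · · · · · · · # · ·
    · · · · · · · · · · · ·
    · · · · · · · · · · · ·
    · · · · · · · · · · · ·
T1:
  2·area = 8
  edge (22, 8)→(2, 10): d=(-20,2) right/bottom  bias=-1
  edge (2, 10)→(18, 8): d=(16,-2) top-left  bias=+0
  edge (18, 8)→(22, 8): d=(4,0) top-left  bias=+0
    (5,4)@(11, 9): e=[2,2,4] → #
    (6,4)@(13, 9): e=[-2,6,4] → ·
    (5,5)@(11, 11): e=[-38,34,12] → ·
  covered (1 px):
    · · · · · · · · · · · ·
    · · · · · · · · · · · ·
    · · · · · · · · · · · ·
    · · · · · · · · · · · ·
    · · · · · # · · · · · ·
    · · · · · · · · · · · ·
T2:
  2·area = 66  (B↔C swapped to make it positive)
  edge (12, 10)→(6, 4): d=(-6,-6) top-left  bias=+0
  edge (6, 4)→(16, 3): d=(10,-1) top-left  bias=+0
  edge (16, 3)→(12, 10): d=(-4,7) right/bottom  bias=-1
    (1,0)@(3, 1): e=[0,-33,99] → ·  [on edge]
    (2,1)@(5, 3): e=[0,-11,77] → ·  [on edge]
    (3,2)@(7, 5): e=[0,11,55] → #  [on edge]
    (4,2)@(9, 5): e=[12,13,41] → #
    (5,2)@(11, 5): e=[24,15,27] → #
    (6,2)@(13, 5): e=[36,17,13] → #
    (7,2)@(15, 5): e=[48,19,-1] → ·
    (3,3)@(7, 7): e=[-12,31,47] → ·
    (4,3)@(9, 7): e=[0,33,33] → #  [on edge]
    (7,3)@(15, 7): e=[36,39,-9] → ·
    (4,4)@(9, 9): e=[-12,53,25] → ·
    (5,4)@(11, 9): e=[0,55,11] → #  [on edge]
    (6,5)@(13, 11): e=[0,77,-11] → ·  [on edge]
  covered (8 px):
    · · · · · · · · · · · ·
    · · · · · · · · · · · ·
    · · · # # # # · · · · ·
    · · · · # # # · · · · ·
    · · · · · # · · · · · ·
    · · · · · · · · · · · ·
T3:
  2·area = 40  (B↔C swapped to make it positive)
  edge (6, 10)→(4, 8): d=(-2,-2) top-left  bias=+0
  edge (4, 8)→(22, 6): d=(18,-2) top-left  bias=+0
  edge (22, 6)→(6, 10): d=(-16,4) right/bottom  bias=-1
    (0,2)@(1, 5): e=[0,-60,100] → ·  [on edge]
    (1,3)@(3, 7): e=[0,-20,60] → ·  [on edge]
    (6,3)@(13, 7): e=[20,0,20] → #  [on edge]
    (7,3)@(15, 7): e=[24,4,12] → #
    (8,3)@(17, 7): e=[28,8,4] → #
    (9,3)@(19, 7): e=[32,12,-4] → ·
    (2,4)@(5, 9): e=[0,20,20] → #  [on edge]
    (3,4)@(7, 9): e=[4,24,12] → #
    (4,4)@(9, 9): e=[8,28,4] → #
    (5,4)@(11, 9): e=[12,32,-4] → ·
    (6,4)@(13, 9): e=[16,36,-12] → ·
    (7,4)@(15, 9): e=[20,40,-20] → ·
    (3,5)@(7, 11): e=[0,60,-20] → ·  [on edge]
  covered (6 px):
    · · · · · · · · · · · ·
    · · · · · · · · · · · ·
    · · · · · · · · · · · ·
    · · · · · · # # # · · ·
    · · # # # · · · · · · ·
    · · · · · · · · · · · ·

Result: [[3,2],[4,2],[5,2],[6,2],[4,3],[5,3],[6,3],[5,4]]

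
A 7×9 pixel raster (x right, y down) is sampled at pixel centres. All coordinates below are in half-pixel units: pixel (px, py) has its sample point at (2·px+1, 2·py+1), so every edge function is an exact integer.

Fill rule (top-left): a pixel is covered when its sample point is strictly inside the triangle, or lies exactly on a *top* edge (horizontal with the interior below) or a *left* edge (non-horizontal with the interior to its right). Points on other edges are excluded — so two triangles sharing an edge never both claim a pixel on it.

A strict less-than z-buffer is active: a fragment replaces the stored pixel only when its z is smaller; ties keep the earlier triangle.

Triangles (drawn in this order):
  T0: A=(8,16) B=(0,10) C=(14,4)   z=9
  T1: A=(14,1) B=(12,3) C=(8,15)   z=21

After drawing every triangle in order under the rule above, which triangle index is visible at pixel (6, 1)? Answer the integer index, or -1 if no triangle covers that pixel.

T0:
  2·area = 132
  edge (8, 16)→(0, 10): d=(-8,-6) top-left  bias=+0
  edge (0, 10)→(14, 4): d=(14,-6) top-left  bias=+0
  edge (14, 4)→(8, 16): d=(-6,12) right/bottom  bias=-1
    (6,2)@(13, 5): e=[118,8,6] → X
    (3,3)@(7, 7): e=[66,0,66] → X  [on edge]
    (4,3)@(9, 7): e=[78,12,42] → X
    (5,3)@(11, 7): e=[90,24,18] → X
    (6,3)@(13, 7): e=[102,36,-6] → .
    (1,4)@(3, 9): e=[26,4,102] → X
    (2,4)@(5, 9): e=[38,16,78] → X
    (6,4)@(13, 9): e=[86,64,-18] → .
    (1,5)@(3, 11): e=[10,32,90] → X
    (5,5)@(11, 11): e=[58,80,-6] → .
    (1,6)@(3, 13): e=[-6,60,78] → .
    (2,6)@(5, 13): e=[6,72,54] → X
  covered (17 px):
    . . . . . . .
    . . . . . . .
    . . . . . . X
    . . . X X X .
    . X X X X X .
    . X X X X . .
    . . X X X . .
    . . . X . . .
    . . . . . . .
T1:
  2·area = 16  (B↔C swapped to make it positive)
  edge (14, 1)→(8, 15): d=(-6,14) right/bottom  bias=-1
  edge (8, 15)→(12, 3): d=(4,-12) top-left  bias=+0
  edge (12, 3)→(14, 1): d=(2,-2) top-left  bias=+0
    (6,1)@(13, 3): e=[2,12,2] → X
    (6,2)@(13, 5): e=[-10,20,6] → .
    (5,3)@(11, 7): e=[6,4,6] → X
    (6,3)@(13, 7): e=[-22,28,10] → .
    (5,4)@(11, 9): e=[-6,12,10] → .
  covered (2 px):
    . . . . . . .
    . . . . . . X
    . . . . . . .
    . . . . . X .
    . . . . . . .
    . . . . . . .
    . . . . . . .
    . . . . . . .
    . . . . . . .

Z-buffer (winner per pixel, '.' = empty):
  . . . . . . .
  . . . . . . 1
  . . . . . . 0
  . . . 0 0 0 .
  . 0 0 0 0 0 .
  . 0 0 0 0 . .
  . . 0 0 0 . .
  . . . 0 . . .
  . . . . . . .

Final: 1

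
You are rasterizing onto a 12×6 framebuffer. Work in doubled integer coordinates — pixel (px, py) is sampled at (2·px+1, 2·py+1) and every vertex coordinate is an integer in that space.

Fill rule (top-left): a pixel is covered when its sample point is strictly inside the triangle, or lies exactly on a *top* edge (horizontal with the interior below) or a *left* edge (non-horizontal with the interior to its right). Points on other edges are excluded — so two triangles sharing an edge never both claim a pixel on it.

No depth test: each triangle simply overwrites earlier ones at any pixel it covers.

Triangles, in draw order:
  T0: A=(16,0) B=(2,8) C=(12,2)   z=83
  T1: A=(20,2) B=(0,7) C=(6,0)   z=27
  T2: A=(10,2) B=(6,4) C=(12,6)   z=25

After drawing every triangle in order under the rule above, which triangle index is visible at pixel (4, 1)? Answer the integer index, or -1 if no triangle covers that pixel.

T0:
  2·area = 4
  edge (16, 0)→(2, 8): d=(-14,8) right/bottom  bias=-1
  edge (2, 8)→(12, 2): d=(10,-6) top-left  bias=+0
  edge (12, 2)→(16, 0): d=(4,-2) top-left  bias=+0
    (3,2)@(7, 5): e=[2,0,2] → █  [on edge]
    (4,2)@(9, 5): e=[-14,12,6] → ·
    (3,3)@(7, 7): e=[-26,20,10] → ·
  covered (1 px):
    · · · · · · · · · · · ·
    · · · · · · · · · · · ·
    · · · █ · · · · · · · ·
    · · · · · · · · · · · ·
    · · · · · · · · · · · ·
    · · · · · · · · · · · ·
T1:
  2·area = 110
  edge (20, 2)→(0, 7): d=(-20,5) right/bottom  bias=-1
  edge (0, 7)→(6, 0): d=(6,-7) top-left  bias=+0
  edge (6, 0)→(20, 2): d=(14,2) right/bottom  bias=-1
    (3,0)@(7, 1): e=[85,13,12] → █
    (4,0)@(9, 1): e=[75,27,8] → █
    (5,0)@(11, 1): e=[65,41,4] → █
    (6,0)@(13, 1): e=[55,55,0] → ·  [on edge]
    (2,1)@(5, 3): e=[55,11,44] → █
    (6,1)@(13, 3): e=[15,67,28] → █
    (7,1)@(15, 3): e=[5,81,24] → █
    (8,1)@(17, 3): e=[-5,95,20] → ·
    (1,2)@(3, 5): e=[25,9,76] → █
    (4,2)@(9, 5): e=[-5,51,64] → ·
    (5,2)@(11, 5): e=[-15,65,60] → ·
    (6,2)@(13, 5): e=[-25,79,56] → ·
  covered (12 px):
    · · · █ █ █ · · · · · ·
    · · █ █ █ █ █ █ · · · ·
    · █ █ █ · · · · · · · ·
    · · · · · · · · · · · ·
    · · · · · · · · · · · ·
    · · · · · · · · · · · ·
T2:
  2·area = 20  (B↔C swapped to make it positive)
  edge (10, 2)→(12, 6): d=(2,4) right/bottom  bias=-1
  edge (12, 6)→(6, 4): d=(-6,-2) top-left  bias=+0
  edge (6, 4)→(10, 2): d=(4,-2) top-left  bias=+0
    (1,1)@(3, 3): e=[30,0,-10] → ·  [on edge]
    (4,1)@(9, 3): e=[6,12,2] → █
    (5,1)@(11, 3): e=[-2,16,6] → ·
    (4,2)@(9, 5): e=[10,0,10] → █  [on edge]
    (5,2)@(11, 5): e=[2,4,14] → █
    (6,2)@(13, 5): e=[-6,8,18] → ·
    (4,3)@(9, 7): e=[14,-12,18] → ·
    (5,3)@(11, 7): e=[6,-8,22] → ·
    (7,3)@(15, 7): e=[-10,0,30] → ·  [on edge]
    (10,4)@(21, 9): e=[-30,0,50] → ·  [on edge]
  covered (3 px):
    · · · · · · · · · · · ·
    · · · · █ · · · · · · ·
    · · · · █ █ · · · · · ·
    · · · · · · · · · · · ·
    · · · · · · · · · · · ·
    · · · · · · · · · · · ·

Z-buffer (winner per pixel, '.' = empty):
  . . . 1 1 1 . . . . . .
  . . 1 1 2 1 1 1 . . . .
  . 1 1 1 2 2 . . . . . .
  . . . . . . . . . . . .
  . . . . . . . . . . . .
  . . . . . . . . . . . .

Result: 2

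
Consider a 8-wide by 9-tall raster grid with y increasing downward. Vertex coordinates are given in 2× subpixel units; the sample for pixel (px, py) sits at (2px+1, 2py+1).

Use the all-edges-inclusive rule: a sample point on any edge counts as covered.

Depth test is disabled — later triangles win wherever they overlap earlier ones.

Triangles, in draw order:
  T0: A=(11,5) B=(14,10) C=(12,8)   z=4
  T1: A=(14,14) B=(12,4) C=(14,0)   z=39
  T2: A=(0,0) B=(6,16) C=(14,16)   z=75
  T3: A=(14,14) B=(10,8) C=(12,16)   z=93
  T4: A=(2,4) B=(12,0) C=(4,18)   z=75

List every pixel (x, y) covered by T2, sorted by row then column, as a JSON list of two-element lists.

T0:
  2·area = 4
  edge (11, 5)→(14, 10): d=(3,5) inclusive
  edge (14, 10)→(12, 8): d=(-2,-2) inclusive
  edge (12, 8)→(11, 5): d=(-1,-3) inclusive
    (2,0)@(5, 1): e=[18,0,-14] → ·  [on edge]
    (3,1)@(7, 3): e=[14,0,-10] → ·  [on edge]
    (4,2)@(9, 5): e=[10,0,-6] → ·  [on edge]
    (5,2)@(11, 5): e=[0,4,0] → #  [on edge]
    (6,2)@(13, 5): e=[-10,8,6] → ·
    (5,3)@(11, 7): e=[6,0,-2] → ·  [on edge]
    (6,4)@(13, 9): e=[2,0,2] → #  [on edge]
    (7,4)@(15, 9): e=[-8,4,8] → ·
    (6,5)@(13, 11): e=[8,-4,0] → ·  [on edge]
    (7,5)@(15, 11): e=[-2,0,6] → ·  [on edge]
    (7,8)@(15, 17): e=[16,-12,0] → ·  [on edge]
  covered (2 px):
    · · · · · · · ·
    · · · · · · · ·
    · · · · · # · ·
    · · · · · · · ·
    · · · · · · # ·
    · · · · · · · ·
    · · · · · · · ·
    · · · · · · · ·
    · · · · · · · ·
T1:
  2·area = 28
  edge (14, 14)→(12, 4): d=(-2,-10) inclusive
  edge (12, 4)→(14, 0): d=(2,-4) inclusive
  edge (14, 0)→(14, 14): d=(0,14) inclusive
    (6,1)@(13, 3): e=[12,2,14] → #
    (7,1)@(15, 3): e=[32,10,-14] → ·
    (6,2)@(13, 5): e=[8,6,14] → #
    (7,2)@(15, 5): e=[28,14,-14] → ·
    (6,3)@(13, 7): e=[4,10,14] → #
    (7,3)@(15, 7): e=[24,18,-14] → ·
    (6,4)@(13, 9): e=[0,14,14] → #  [on edge]
    (7,4)@(15, 9): e=[20,22,-14] → ·
    (6,5)@(13, 11): e=[-4,18,14] → ·
  covered (4 px):
    · · · · · · · ·
    · · · · · · # ·
    · · · · · · # ·
    · · · · · · # ·
    · · · · · · # ·
    · · · · · · · ·
    · · · · · · · ·
    · · · · · · · ·
    · · · · · · · ·
T2:
  2·area = 128  (B↔C swapped to make it positive)
  edge (0, 0)→(14, 16): d=(14,16) inclusive
  edge (14, 16)→(6, 16): d=(-8,0) inclusive
  edge (6, 16)→(0, 0): d=(-6,-16) inclusive
    (1,2)@(3, 5): e=[22,88,18] → #
    (2,2)@(5, 5): e=[-10,88,50] → ·
    (1,3)@(3, 7): e=[50,72,6] → #
    (2,3)@(5, 7): e=[18,72,38] → #
    (3,3)@(7, 7): e=[-14,72,70] → ·
    (1,4)@(3, 9): e=[78,56,-6] → ·
    (2,4)@(5, 9): e=[46,56,26] → #
    (3,4)@(7, 9): e=[14,56,58] → #
    (4,4)@(9, 9): e=[-18,56,90] → ·
    (2,5)@(5, 11): e=[74,40,14] → #
    (4,5)@(9, 11): e=[10,40,78] → #
    (5,5)@(11, 11): e=[-22,40,110] → ·
  covered (16 px):
    · · · · · · · ·
    · · · · · · · ·
    · # · · · · · ·
    · # # · · · · ·
    · · # # · · · ·
    · · # # # · · ·
    · · # # # # · ·
    · · · # # # # ·
    · · · · · · · ·
T3:
  2·area = 20  (B↔C swapped to make it positive)
  edge (14, 14)→(12, 16): d=(-2,2) inclusive
  edge (12, 16)→(10, 8): d=(-2,-8) inclusive
  edge (10, 8)→(14, 14): d=(4,6) inclusive
    (5,5)@(11, 11): e=[12,2,6] → #
    (6,5)@(13, 11): e=[8,18,-6] → ·
    (5,6)@(11, 13): e=[8,-2,14] → ·
    (6,6)@(13, 13): e=[4,14,2] → #
    (7,6)@(15, 13): e=[0,30,-10] → ·  [on edge]
    (6,7)@(13, 15): e=[0,10,10] → #  [on edge]
    (7,7)@(15, 15): e=[-4,26,-2] → ·
    (5,8)@(11, 17): e=[0,-10,30] → ·  [on edge]
    (6,8)@(13, 17): e=[-4,6,18] → ·
  covered (3 px):
    · · · · · · · ·
    · · · · · · · ·
    · · · · · · · ·
    · · · · · · · ·
    · · · · · · · ·
    · · · · · # · ·
    · · · · · · # ·
    · · · · · · # ·
    · · · · · · · ·
T4:
  2·area = 148
  edge (2, 4)→(12, 0): d=(10,-4) inclusive
  edge (12, 0)→(4, 18): d=(-8,18) inclusive
  edge (4, 18)→(2, 4): d=(-2,-14) inclusive
    (5,0)@(11, 1): e=[6,10,132] → #
    (6,0)@(13, 1): e=[14,-26,160] → ·
    (2,1)@(5, 3): e=[2,102,44] → #
    (3,1)@(7, 3): e=[10,66,72] → #
    (4,1)@(9, 3): e=[18,30,100] → #
    (5,1)@(11, 3): e=[26,-6,128] → ·
    (1,2)@(3, 5): e=[14,122,12] → #
    (5,2)@(11, 5): e=[46,-22,124] → ·
    (1,3)@(3, 7): e=[34,106,8] → #
    (4,3)@(9, 7): e=[58,-2,92] → ·
    (1,4)@(3, 9): e=[54,90,4] → #
    (4,4)@(9, 9): e=[78,-18,88] → ·
    (1,5)@(3, 11): e=[74,74,0] → #  [on edge]
  covered (19 px):
    · · · · · # · ·
    · · # # # · · ·
    · # # # # · · ·
    · # # # · · · ·
    · # # # · · · ·
    · # # # · · · ·
    · · # · · · · ·
    · · # · · · · ·
    · · · · · · · ·

Answer: [[1,2],[1,3],[2,3],[2,4],[3,4],[2,5],[3,5],[4,5],[2,6],[3,6],[4,6],[5,6],[3,7],[4,7],[5,7],[6,7]]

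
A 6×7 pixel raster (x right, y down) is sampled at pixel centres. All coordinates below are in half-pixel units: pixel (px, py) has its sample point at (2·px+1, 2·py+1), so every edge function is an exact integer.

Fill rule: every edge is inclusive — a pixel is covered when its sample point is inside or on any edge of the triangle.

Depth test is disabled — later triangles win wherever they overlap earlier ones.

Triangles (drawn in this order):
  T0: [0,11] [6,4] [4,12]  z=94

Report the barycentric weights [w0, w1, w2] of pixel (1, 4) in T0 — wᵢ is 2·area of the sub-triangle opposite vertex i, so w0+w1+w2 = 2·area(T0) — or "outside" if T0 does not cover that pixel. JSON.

T0:
  2·area = 34
  edge (0, 11)→(6, 4): d=(6,-7) inclusive
  edge (6, 4)→(4, 12): d=(-2,8) inclusive
  edge (4, 12)→(0, 11): d=(-4,-1) inclusive
    (2,3)@(5, 7): e=[11,2,21] → █
    (3,3)@(7, 7): e=[25,-14,23] → ·
    (1,4)@(3, 9): e=[9,14,11] → █
    (2,4)@(5, 9): e=[23,-2,13] → ·
    (0,5)@(1, 11): e=[7,26,1] → █
    (2,5)@(5, 11): e=[35,-6,5] → ·
    (0,6)@(1, 13): e=[19,22,-7] → ·
    (1,6)@(3, 13): e=[33,6,-5] → ·
  covered (4 px):
    · · · · · ·
    · · · · · ·
    · · · · · ·
    · · █ · · ·
    · █ · · · ·
    █ █ · · · ·
    · · · · · ·

Answer: [14,11,9]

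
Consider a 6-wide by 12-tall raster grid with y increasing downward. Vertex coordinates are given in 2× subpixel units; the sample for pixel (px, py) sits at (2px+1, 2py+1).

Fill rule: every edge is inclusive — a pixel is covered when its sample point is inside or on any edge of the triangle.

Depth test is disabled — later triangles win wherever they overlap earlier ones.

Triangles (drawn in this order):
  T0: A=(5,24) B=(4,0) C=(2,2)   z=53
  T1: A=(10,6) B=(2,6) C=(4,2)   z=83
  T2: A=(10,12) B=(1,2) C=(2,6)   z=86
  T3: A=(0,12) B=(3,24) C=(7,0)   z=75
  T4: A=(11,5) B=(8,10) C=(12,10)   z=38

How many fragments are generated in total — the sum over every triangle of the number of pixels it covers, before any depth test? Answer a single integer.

T0:
  2·area = 50  (B↔C swapped to make it positive)
  edge (5, 24)→(2, 2): d=(-3,-22) inclusive
  edge (2, 2)→(4, 0): d=(2,-2) inclusive
  edge (4, 0)→(5, 24): d=(1,24) inclusive
    (1,0)@(3, 1): e=[25,0,25] → X  [on edge]
    (2,0)@(5, 1): e=[69,4,-23] → .
    (0,1)@(1, 3): e=[-25,0,75] → .  [on edge]
    (1,1)@(3, 3): e=[19,4,27] → X
    (2,1)@(5, 3): e=[63,8,-21] → .
    (1,2)@(3, 5): e=[13,8,29] → X
    (2,2)@(5, 5): e=[57,12,-19] → .
    (1,3)@(3, 7): e=[7,12,31] → X
    (2,3)@(5, 7): e=[51,16,-17] → .
    (1,4)@(3, 9): e=[1,16,33] → X
    (2,4)@(5, 9): e=[45,20,-15] → .
    (1,5)@(3, 11): e=[-5,20,35] → .
  covered (5 px):
    . X . . . .
    . X . . . .
    . X . . . .
    . X . . . .
    . X . . . .
    . . . . . .
    . . . . . .
    . . . . . .
    . . . . . .
    . . . . . .
    . . . . . .
    . . . . . .
T1:
  2·area = 32
  edge (10, 6)→(2, 6): d=(-8,0) inclusive
  edge (2, 6)→(4, 2): d=(2,-4) inclusive
  edge (4, 2)→(10, 6): d=(6,4) inclusive
    (2,1)@(5, 3): e=[24,6,2] → X
    (3,1)@(7, 3): e=[24,14,-6] → .
    (1,2)@(3, 5): e=[8,2,22] → X
    (3,2)@(7, 5): e=[8,18,6] → X
    (4,2)@(9, 5): e=[8,26,-2] → .
    (1,3)@(3, 7): e=[-8,6,34] → .
    (2,3)@(5, 7): e=[-8,14,26] → .
    (3,3)@(7, 7): e=[-8,22,18] → .
  covered (4 px):
    . . . . . .
    . . X . . .
    . X X X . .
    . . . . . .
    . . . . . .
    . . . . . .
    . . . . . .
    . . . . . .
    . . . . . .
    . . . . . .
    . . . . . .
    . . . . . .
T2:
  2·area = 26  (B↔C swapped to make it positive)
  edge (10, 12)→(2, 6): d=(-8,-6) inclusive
  edge (2, 6)→(1, 2): d=(-1,-4) inclusive
  edge (1, 2)→(10, 12): d=(9,10) inclusive
    (1,2)@(3, 5): e=[14,5,7] → X
    (2,2)@(5, 5): e=[26,13,-13] → .
    (1,3)@(3, 7): e=[-2,3,25] → .
    (2,3)@(5, 7): e=[10,11,5] → X
    (3,3)@(7, 7): e=[22,19,-15] → .
    (2,4)@(5, 9): e=[-6,9,23] → .
    (3,4)@(7, 9): e=[6,17,3] → X
    (4,4)@(9, 9): e=[18,25,-17] → .
    (3,5)@(7, 11): e=[-10,15,21] → .
    (4,5)@(9, 11): e=[2,23,1] → X
    (5,5)@(11, 11): e=[14,31,-19] → .
    (4,6)@(9, 13): e=[-14,21,19] → .
  covered (4 px):
    . . . . . .
    . . . . . .
    . X . . . .
    . . X . . .
    . . . X . .
    . . . . X .
    . . . . . .
    . . . . . .
    . . . . . .
    . . . . . .
    . . . . . .
    . . . . . .
T3:
  2·area = 120  (B↔C swapped to make it positive)
  edge (0, 12)→(7, 0): d=(7,-12) inclusive
  edge (7, 0)→(3, 24): d=(-4,24) inclusive
  edge (3, 24)→(0, 12): d=(-3,-12) inclusive
    (2,2)@(5, 5): e=[11,28,81] → X
    (3,2)@(7, 5): e=[35,-20,105] → .
    (1,3)@(3, 7): e=[1,68,51] → X
    (3,3)@(7, 7): e=[49,-28,99] → .
    (1,4)@(3, 9): e=[15,60,45] → X
    (3,4)@(7, 9): e=[63,-36,93] → .
    (0,5)@(1, 11): e=[5,100,15] → X
    (3,5)@(7, 11): e=[77,-44,87] → .
    (0,6)@(1, 13): e=[19,92,9] → X
    (2,6)@(5, 13): e=[67,-4,57] → .
    (0,7)@(1, 15): e=[33,84,3] → X
    (2,7)@(5, 15): e=[81,-12,51] → .
  covered (16 px):
    . . . . . .
    . . . . . .
    . . X . . .
    . X X . . .
    . X X . . .
    X X X . . .
    X X . . . .
    X X . . . .
    . X . . . .
    . X . . . .
    . X . . . .
    . X . . . .
T4:
  2·area = 20  (B↔C swapped to make it positive)
  edge (11, 5)→(12, 10): d=(1,5) inclusive
  edge (12, 10)→(8, 10): d=(-4,0) inclusive
  edge (8, 10)→(11, 5): d=(3,-5) inclusive
    (5,2)@(11, 5): e=[0,20,0] → X  [on edge]
    (5,3)@(11, 7): e=[2,12,6] → X
    (4,4)@(9, 9): e=[14,4,2] → X
    (4,5)@(9, 11): e=[16,-4,8] → .
    (5,5)@(11, 11): e=[6,-4,18] → .
    (2,7)@(5, 15): e=[40,-20,0] → .  [on edge]
  covered (4 px):
    . . . . . .
    . . . . . .
    . . . . . X
    . . . . . X
    . . . . X X
    . . . . . .
    . . . . . .
    . . . . . .
    . . . . . .
    . . . . . .
    . . . . . .
    . . . . . .

Result: 33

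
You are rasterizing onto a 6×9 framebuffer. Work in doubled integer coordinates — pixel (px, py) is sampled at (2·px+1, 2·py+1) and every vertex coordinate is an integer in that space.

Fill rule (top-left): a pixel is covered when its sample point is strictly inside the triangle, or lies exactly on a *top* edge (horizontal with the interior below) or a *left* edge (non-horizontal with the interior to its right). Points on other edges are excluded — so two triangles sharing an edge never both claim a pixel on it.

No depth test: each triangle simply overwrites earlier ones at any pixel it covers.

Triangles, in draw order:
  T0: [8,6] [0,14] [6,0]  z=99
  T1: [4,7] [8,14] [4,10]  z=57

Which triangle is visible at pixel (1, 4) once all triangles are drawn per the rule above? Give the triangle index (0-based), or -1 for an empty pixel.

T0:
  2·area = 64
  edge (8, 6)→(0, 14): d=(-8,8) right/bottom  bias=-1
  edge (0, 14)→(6, 0): d=(6,-14) top-left  bias=+0
  edge (6, 0)→(8, 6): d=(2,6) right/bottom  bias=-1
    (2,1)@(5, 3): e=[48,4,12] → #
    (3,1)@(7, 3): e=[32,32,0] → ·  [on edge]
    (5,1)@(11, 3): e=[0,88,-24] → ·  [on edge]
    (2,2)@(5, 5): e=[32,16,16] → #
    (3,2)@(7, 5): e=[16,44,4] → #
    (4,2)@(9, 5): e=[0,72,-8] → ·  [on edge]
    (1,3)@(3, 7): e=[32,0,32] → #  [on edge]
    (3,3)@(7, 7): e=[0,56,8] → ·  [on edge]
    (1,4)@(3, 9): e=[16,12,36] → #
    (2,4)@(5, 9): e=[0,40,24] → ·  [on edge]
    (4,4)@(9, 9): e=[-32,96,0] → ·  [on edge]
    (1,5)@(3, 11): e=[0,24,40] → ·  [on edge]
    (0,6)@(1, 13): e=[0,8,56] → ·  [on edge]
    (5,7)@(11, 15): e=[-96,160,0] → ·  [on edge]
  covered (6 px):
    · · · · · ·
    · · # · · ·
    · · # # · ·
    · # # · · ·
    · # · · · ·
    · · · · · ·
    · · · · · ·
    · · · · · ·
    · · · · · ·
T1:
  2·area = 12
  edge (4, 7)→(8, 14): d=(4,7) right/bottom  bias=-1
  edge (8, 14)→(4, 10): d=(-4,-4) top-left  bias=+0
  edge (4, 10)→(4, 7): d=(0,-3) top-left  bias=+0
    (0,3)@(1, 7): e=[21,0,-9] → ·  [on edge]
    (1,4)@(3, 9): e=[15,0,-3] → ·  [on edge]
    (2,4)@(5, 9): e=[1,8,3] → #
    (3,4)@(7, 9): e=[-13,16,9] → ·
    (2,5)@(5, 11): e=[9,0,3] → #  [on edge]
    (3,5)@(7, 11): e=[-5,8,9] → ·
    (2,6)@(5, 13): e=[17,-8,3] → ·
    (3,6)@(7, 13): e=[3,0,9] → #  [on edge]
    (4,6)@(9, 13): e=[-11,8,15] → ·
    (3,7)@(7, 15): e=[11,-8,9] → ·
    (4,7)@(9, 15): e=[-3,0,15] → ·  [on edge]
    (5,8)@(11, 17): e=[-9,0,21] → ·  [on edge]
  covered (3 px):
    · · · · · ·
    · · · · · ·
    · · · · · ·
    · · · · · ·
    · · # · · ·
    · · # · · ·
    · · · # · ·
    · · · · · ·
    · · · · · ·

Z-buffer (winner per pixel, '.' = empty):
  . . . . . .
  . . 0 . . .
  . . 0 0 . .
  . 0 0 . . .
  . 0 1 . . .
  . . 1 . . .
  . . . 1 . .
  . . . . . .
  . . . . . .

Result: 0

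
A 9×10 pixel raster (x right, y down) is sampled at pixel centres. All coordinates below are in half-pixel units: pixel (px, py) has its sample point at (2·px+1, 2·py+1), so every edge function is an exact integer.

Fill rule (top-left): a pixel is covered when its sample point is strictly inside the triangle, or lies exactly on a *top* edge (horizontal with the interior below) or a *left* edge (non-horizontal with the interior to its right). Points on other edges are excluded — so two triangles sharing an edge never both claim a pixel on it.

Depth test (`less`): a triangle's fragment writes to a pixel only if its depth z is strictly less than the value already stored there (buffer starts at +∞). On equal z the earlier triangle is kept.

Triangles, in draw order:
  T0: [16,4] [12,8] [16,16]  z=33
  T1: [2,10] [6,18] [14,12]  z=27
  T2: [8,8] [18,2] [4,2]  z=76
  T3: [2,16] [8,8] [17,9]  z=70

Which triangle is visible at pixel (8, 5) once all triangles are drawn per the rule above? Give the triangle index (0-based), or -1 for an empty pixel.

T0:
  2·area = 48  (B↔C swapped to make it positive)
  edge (16, 4)→(16, 16): d=(0,12) right/bottom  bias=-1
  edge (16, 16)→(12, 8): d=(-4,-8) top-left  bias=+0
  edge (12, 8)→(16, 4): d=(4,-4) top-left  bias=+0
    (8,1)@(17, 3): e=[-12,60,0] → ·  [on edge]
    (7,2)@(15, 5): e=[12,36,0] → █  [on edge]
    (8,2)@(17, 5): e=[-12,52,8] → ·
    (6,3)@(13, 7): e=[36,12,0] → █  [on edge]
    (8,3)@(17, 7): e=[-12,44,16] → ·
    (5,4)@(11, 9): e=[60,-12,0] → ·  [on edge]
    (6,4)@(13, 9): e=[36,4,8] → █
    (8,4)@(17, 9): e=[-12,36,24] → ·
    (4,5)@(9, 11): e=[84,-36,0] → ·  [on edge]
    (6,5)@(13, 11): e=[36,-4,16] → ·
    (7,5)@(15, 11): e=[12,12,24] → █
    (8,5)@(17, 11): e=[-12,28,32] → ·
    (3,6)@(7, 13): e=[108,-60,0] → ·  [on edge]
    (2,7)@(5, 15): e=[132,-84,0] → ·  [on edge]
    (1,8)@(3, 17): e=[156,-108,0] → ·  [on edge]
    (0,9)@(1, 19): e=[180,-132,0] → ·  [on edge]
  covered (7 px):
    · · · · · · · · ·
    · · · · · · · · ·
    · · · · · · · █ ·
    · · · · · · █ █ ·
    · · · · · · █ █ ·
    · · · · · · · █ ·
    · · · · · · · █ ·
    · · · · · · · · ·
    · · · · · · · · ·
    · · · · · · · · ·
T1:
  2·area = 88  (B↔C swapped to make it positive)
  edge (2, 10)→(14, 12): d=(12,2) right/bottom  bias=-1
  edge (14, 12)→(6, 18): d=(-8,6) right/bottom  bias=-1
  edge (6, 18)→(2, 10): d=(-4,-8) top-left  bias=+0
    (1,5)@(3, 11): e=[10,74,4] → █
    (2,5)@(5, 11): e=[6,62,20] → █
    (3,5)@(7, 11): e=[2,50,36] → █
    (4,5)@(9, 11): e=[-2,38,52] → ·
    (1,6)@(3, 13): e=[34,58,-4] → ·
    (2,6)@(5, 13): e=[30,46,12] → █
    (4,6)@(9, 13): e=[22,22,44] → █
    (5,6)@(11, 13): e=[18,10,60] → █
    (6,6)@(13, 13): e=[14,-2,76] → ·
    (2,7)@(5, 15): e=[54,30,4] → █
    (5,7)@(11, 15): e=[42,-6,52] → ·
    (2,8)@(5, 17): e=[78,14,-4] → ·
  covered (11 px):
    · · · · · · · · ·
    · · · · · · · · ·
    · · · · · · · · ·
    · · · · · · · · ·
    · · · · · · · · ·
    · █ █ █ · · · · ·
    · · █ █ █ █ · · ·
    · · █ █ █ · · · ·
    · · · █ · · · · ·
    · · · · · · · · ·
T2:
  2·area = 84  (B↔C swapped to make it positive)
  edge (8, 8)→(4, 2): d=(-4,-6) top-left  bias=+0
  edge (4, 2)→(18, 2): d=(14,0) top-left  bias=+0
  edge (18, 2)→(8, 8): d=(-10,6) right/bottom  bias=-1
    (2,1)@(5, 3): e=[2,14,68] → █
    (3,1)@(7, 3): e=[14,14,56] → █
    (4,1)@(9, 3): e=[26,14,44] → █
    (5,1)@(11, 3): e=[38,14,32] → █
    (6,1)@(13, 3): e=[50,14,20] → █
    (7,1)@(15, 3): e=[62,14,8] → █
    (8,1)@(17, 3): e=[74,14,-4] → ·
    (2,2)@(5, 5): e=[-6,42,48] → ·
    (3,2)@(7, 5): e=[6,42,36] → █
    (6,2)@(13, 5): e=[42,42,0] → ·  [on edge]
    (7,2)@(15, 5): e=[54,42,-12] → ·
    (3,3)@(7, 7): e=[-2,70,16] → ·
    (1,5)@(3, 11): e=[-42,126,0] → ·  [on edge]
  covered (10 px):
    · · · · · · · · ·
    · · █ █ █ █ █ █ ·
    · · · █ █ █ · · ·
    · · · · █ · · · ·
    · · · · · · · · ·
    · · · · · · · · ·
    · · · · · · · · ·
    · · · · · · · · ·
    · · · · · · · · ·
    · · · · · · · · ·
T3:
  2·area = 78
  edge (2, 16)→(8, 8): d=(6,-8) top-left  bias=+0
  edge (8, 8)→(17, 9): d=(9,1) right/bottom  bias=-1
  edge (17, 9)→(2, 16): d=(-15,7) right/bottom  bias=-1
    (4,4)@(9, 9): e=[14,8,56] → █
    (5,4)@(11, 9): e=[30,6,42] → █
    (6,4)@(13, 9): e=[46,4,28] → █
    (7,4)@(15, 9): e=[62,2,14] → █
    (8,4)@(17, 9): e=[78,0,0] → ·  [on edge]
    (3,5)@(7, 11): e=[10,28,40] → █
    (6,5)@(13, 11): e=[58,22,-2] → ·
    (7,5)@(15, 11): e=[74,20,-16] → ·
    (2,6)@(5, 13): e=[6,48,24] → █
    (4,6)@(9, 13): e=[38,44,-4] → ·
    (5,6)@(11, 13): e=[54,42,-18] → ·
    (1,7)@(3, 15): e=[2,68,8] → █
  covered (10 px):
    · · · · · · · · ·
    · · · · · · · · ·
    · · · · · · · · ·
    · · · · · · · · ·
    · · · · █ █ █ █ ·
    · · · █ █ █ · · ·
    · · █ █ · · · · ·
    · █ · · · · · · ·
    · · · · · · · · ·
    · · · · · · · · ·

Z-buffer (winner per pixel, '.' = empty):
  . . . . . . . . .
  . . 2 2 2 2 2 2 .
  . . . 2 2 2 . 0 .
  . . . . 2 . 0 0 .
  . . . . 3 3 0 0 .
  . 1 1 1 3 3 . 0 .
  . . 1 1 1 1 . 0 .
  . 3 1 1 1 . . . .
  . . . 1 . . . . .
  . . . . . . . . .

Final: -1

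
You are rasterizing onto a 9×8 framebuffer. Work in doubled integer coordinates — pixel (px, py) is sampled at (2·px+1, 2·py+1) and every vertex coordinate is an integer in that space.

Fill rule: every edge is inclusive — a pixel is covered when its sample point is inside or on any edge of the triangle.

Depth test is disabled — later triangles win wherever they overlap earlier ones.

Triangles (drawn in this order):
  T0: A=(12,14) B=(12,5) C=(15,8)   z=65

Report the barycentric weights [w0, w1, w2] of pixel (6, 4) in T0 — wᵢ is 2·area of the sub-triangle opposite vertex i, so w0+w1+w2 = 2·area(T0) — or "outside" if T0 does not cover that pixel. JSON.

T0:
  2·area = 27
  edge (12, 14)→(12, 5): d=(0,-9) inclusive
  edge (12, 5)→(15, 8): d=(3,3) inclusive
  edge (15, 8)→(12, 14): d=(-3,6) inclusive
    (6,3)@(13, 7): e=[9,3,15] → #
    (7,3)@(15, 7): e=[27,-3,3] → ·
    (6,4)@(13, 9): e=[9,9,9] → #
    (7,4)@(15, 9): e=[27,3,-3] → ·
    (6,5)@(13, 11): e=[9,15,3] → #
    (7,5)@(15, 11): e=[27,9,-9] → ·
    (6,6)@(13, 13): e=[9,21,-3] → ·
  covered (3 px):
    · · · · · · · · ·
    · · · · · · · · ·
    · · · · · · · · ·
    · · · · · · # · ·
    · · · · · · # · ·
    · · · · · · # · ·
    · · · · · · · · ·
    · · · · · · · · ·

Result: [9,9,9]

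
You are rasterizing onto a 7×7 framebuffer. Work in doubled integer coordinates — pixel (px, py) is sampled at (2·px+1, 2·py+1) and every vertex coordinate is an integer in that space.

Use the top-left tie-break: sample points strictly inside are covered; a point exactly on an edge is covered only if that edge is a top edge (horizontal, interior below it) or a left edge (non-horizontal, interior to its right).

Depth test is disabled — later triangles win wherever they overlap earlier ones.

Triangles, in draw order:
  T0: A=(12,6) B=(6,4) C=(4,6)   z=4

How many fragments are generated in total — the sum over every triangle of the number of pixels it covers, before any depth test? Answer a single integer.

T0:
  2·area = 16  (B↔C swapped to make it positive)
  edge (12, 6)→(4, 6): d=(-8,0) right/bottom  bias=-1
  edge (4, 6)→(6, 4): d=(2,-2) top-left  bias=+0
  edge (6, 4)→(12, 6): d=(6,2) right/bottom  bias=-1
    (4,0)@(9, 1): e=[40,0,-24] → ·  [on edge]
    (1,1)@(3, 3): e=[24,-8,0] → ·  [on edge]
    (3,1)@(7, 3): e=[24,0,-8] → ·  [on edge]
    (2,2)@(5, 5): e=[8,0,8] → █  [on edge]
    (3,2)@(7, 5): e=[8,4,4] → █
    (4,2)@(9, 5): e=[8,8,0] → ·  [on edge]
    (1,3)@(3, 7): e=[-8,0,24] → ·  [on edge]
    (2,3)@(5, 7): e=[-8,4,20] → ·
    (3,3)@(7, 7): e=[-8,8,16] → ·
    (0,4)@(1, 9): e=[-24,0,40] → ·  [on edge]
  covered (2 px):
    · · · · · · ·
    · · · · · · ·
    · · █ █ · · ·
    · · · · · · ·
    · · · · · · ·
    · · · · · · ·
    · · · · · · ·

Result: 2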